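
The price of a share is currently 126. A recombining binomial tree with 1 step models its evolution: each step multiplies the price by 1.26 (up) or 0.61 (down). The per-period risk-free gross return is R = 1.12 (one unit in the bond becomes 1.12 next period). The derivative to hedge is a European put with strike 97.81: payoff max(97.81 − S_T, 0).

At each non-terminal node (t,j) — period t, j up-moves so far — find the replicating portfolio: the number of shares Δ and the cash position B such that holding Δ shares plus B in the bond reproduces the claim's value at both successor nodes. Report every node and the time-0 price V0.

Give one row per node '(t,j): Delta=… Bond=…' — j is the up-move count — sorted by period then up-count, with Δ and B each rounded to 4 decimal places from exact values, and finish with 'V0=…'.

Since d<R<u, set p* = (R−d)/(u−d) = 0.7846; price each node as the discounted p*-expectation of its children.
Payoff layer (t=1): V(1,0)=20.9500, V(1,1)=0.0000
(0,0): S=126.0000. Δ = (V_up−V_dn)/(S_up−S_dn) = (0.0000−20.9500)/(158.7600−76.8600) = -0.2558. V = [p*·0.0000 + (1−p*)·20.9500]/1.12 = 4.0288. B = V − Δ·S = 36.2596.
Each (Δ,B) replicates both successor values, so the strategy is self-financing and V0 is arbitrage-free.

(0,0): Delta=-0.2558 Bond=36.2596
V0=4.0288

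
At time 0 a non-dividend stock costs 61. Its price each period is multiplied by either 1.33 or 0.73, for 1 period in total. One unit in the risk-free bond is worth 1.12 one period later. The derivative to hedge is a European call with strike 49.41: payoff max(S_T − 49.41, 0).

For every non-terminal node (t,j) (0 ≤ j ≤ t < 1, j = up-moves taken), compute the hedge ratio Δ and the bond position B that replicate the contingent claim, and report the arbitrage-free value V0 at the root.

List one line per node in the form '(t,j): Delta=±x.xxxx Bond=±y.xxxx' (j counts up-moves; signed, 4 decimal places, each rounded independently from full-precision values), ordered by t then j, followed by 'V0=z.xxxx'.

Since d<R<u, set p* = (R−d)/(u−d) = 0.6500; price each node as the discounted p*-expectation of its children.
Terminal payoffs: V(1,0)=0.0000, V(1,1)=31.7200
  t=0,j=0: stock 61.0000 → up 81.1300 (V=31.7200), down 44.5300 (V=0.0000). Price 18.4089; hedge Δ=0.8667, bond B=-34.4577.
Each (Δ,B) replicates both successor values, so the strategy is self-financing and V0 is arbitrage-free.

(0,0): Delta=0.8667 Bond=-34.4577
V0=18.4089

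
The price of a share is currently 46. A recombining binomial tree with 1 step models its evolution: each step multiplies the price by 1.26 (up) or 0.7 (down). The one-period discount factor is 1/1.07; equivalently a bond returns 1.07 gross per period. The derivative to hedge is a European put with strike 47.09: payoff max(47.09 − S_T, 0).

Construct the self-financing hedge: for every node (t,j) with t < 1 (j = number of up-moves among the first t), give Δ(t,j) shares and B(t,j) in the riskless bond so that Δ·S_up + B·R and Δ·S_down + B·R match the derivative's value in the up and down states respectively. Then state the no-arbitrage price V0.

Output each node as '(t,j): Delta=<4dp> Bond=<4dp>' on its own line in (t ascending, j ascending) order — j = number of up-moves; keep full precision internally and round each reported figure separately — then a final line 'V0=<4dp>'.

(0,0): Delta=-0.5780 Bond=31.3107
V0=4.7215

The replicating-portfolio and risk-neutral prices coincide; use p* = (1.07−0.7)/(1.26−0.7) = 0.6607 for the latter.
Payoff layer (t=1): V(1,0)=14.8900, V(1,1)=0.0000
  t=0,j=0: stock 46.0000 → up 57.9600 (V=0.0000), down 32.2000 (V=14.8900). Price 4.7215; hedge Δ=-0.5780, bond B=31.3107.
Check: Δ(0,0)·S0 + B(0,0) = 4.7215 = V0.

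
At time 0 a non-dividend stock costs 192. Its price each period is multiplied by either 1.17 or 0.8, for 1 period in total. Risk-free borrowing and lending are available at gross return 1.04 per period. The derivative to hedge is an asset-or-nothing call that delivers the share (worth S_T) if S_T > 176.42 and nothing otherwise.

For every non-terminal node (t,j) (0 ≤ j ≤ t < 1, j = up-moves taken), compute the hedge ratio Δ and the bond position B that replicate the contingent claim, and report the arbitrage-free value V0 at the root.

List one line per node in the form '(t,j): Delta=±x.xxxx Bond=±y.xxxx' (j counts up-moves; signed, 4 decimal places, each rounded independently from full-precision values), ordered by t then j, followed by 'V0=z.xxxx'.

The replicating-portfolio and risk-neutral prices coincide; use p* = (1.04−0.8)/(1.17−0.8) = 0.6486 for the latter.
Terminal payoffs: V(1,0)=0.0000, V(1,1)=224.6400
(0,0): S=192.0000. Δ = (V_up−V_dn)/(S_up−S_dn) = (224.6400−0.0000)/(224.6400−153.6000) = 3.1622. V = [p*·224.6400 + (1−p*)·0.0000]/1.04 = 140.1081. B = V − Δ·S = -467.0270.
Check: Δ(0,0)·S0 + B(0,0) = 140.1081 = V0.

(0,0): Delta=3.1622 Bond=-467.0270
V0=140.1081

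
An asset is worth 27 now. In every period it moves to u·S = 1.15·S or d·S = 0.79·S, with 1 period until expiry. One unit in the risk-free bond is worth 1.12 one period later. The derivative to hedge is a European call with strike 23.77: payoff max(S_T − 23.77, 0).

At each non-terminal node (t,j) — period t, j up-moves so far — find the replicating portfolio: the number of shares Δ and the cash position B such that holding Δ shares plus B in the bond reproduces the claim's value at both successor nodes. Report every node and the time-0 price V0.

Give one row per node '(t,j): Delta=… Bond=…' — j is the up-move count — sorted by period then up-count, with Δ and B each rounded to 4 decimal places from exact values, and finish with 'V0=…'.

Since d<R<u, set p* = (R−d)/(u−d) = 0.9167; price each node as the discounted p*-expectation of its children.
Payoff layer (t=1): V(1,0)=0.0000, V(1,1)=7.2800
Node (0,0) S=27.0000: V=(p*·7.2800+(1−p*)·0.0000)/1.12=5.9583; Δ=(7.2800−0.0000)/(31.0500−21.3300)=0.7490; B=V−Δ·S=-14.2639
Root portfolio cost Δ·27+B reproduces V0=5.9583.

(0,0): Delta=0.7490 Bond=-14.2639
V0=5.9583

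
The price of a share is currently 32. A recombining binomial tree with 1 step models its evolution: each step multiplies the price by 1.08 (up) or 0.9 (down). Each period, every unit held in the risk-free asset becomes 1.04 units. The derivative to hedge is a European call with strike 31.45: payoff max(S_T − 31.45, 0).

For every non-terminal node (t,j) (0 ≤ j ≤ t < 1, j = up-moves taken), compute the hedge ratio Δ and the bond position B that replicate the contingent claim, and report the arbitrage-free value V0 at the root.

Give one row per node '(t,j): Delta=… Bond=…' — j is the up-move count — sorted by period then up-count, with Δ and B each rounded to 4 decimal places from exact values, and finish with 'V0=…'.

Risk-neutral probability p* = (R−d)/(u−d) = (1.04−0.9)/(1.08−0.9) = 0.7778.
At expiry t=1: V(1,0)=0.0000, V(1,1)=3.1100
(0,0): S=32.0000. Δ = (V_up−V_dn)/(S_up−S_dn) = (3.1100−0.0000)/(34.5600−28.8000) = 0.5399. V = [p*·3.1100 + (1−p*)·0.0000]/1.04 = 2.3259. B = V − Δ·S = -14.9519.
Self-financing check: at every node Δ·S+B equals the discounted successor values.

(0,0): Delta=0.5399 Bond=-14.9519
V0=2.3259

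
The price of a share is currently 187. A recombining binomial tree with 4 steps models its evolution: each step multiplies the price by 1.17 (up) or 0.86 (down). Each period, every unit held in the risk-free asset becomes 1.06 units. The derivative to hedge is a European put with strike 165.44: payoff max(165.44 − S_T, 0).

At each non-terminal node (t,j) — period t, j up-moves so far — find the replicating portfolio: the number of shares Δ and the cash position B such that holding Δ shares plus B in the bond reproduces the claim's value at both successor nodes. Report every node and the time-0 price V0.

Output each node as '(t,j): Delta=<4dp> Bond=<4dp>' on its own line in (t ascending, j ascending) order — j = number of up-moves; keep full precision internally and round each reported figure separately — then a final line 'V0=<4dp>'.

(0,0): Delta=-0.1166 Bond=24.9988
(1,0): Delta=-0.2977 Bond=55.6154
(1,1): Delta=-0.0434 Bond=10.4845
(2,0): Delta=-0.6609 Bond=109.1926
(2,1): Delta=-0.1508 Bond=31.3202
(2,2): Delta=0.0000 Bond=0.0000
(3,0): Delta=-1.0000 Bond=156.0755
(3,1): Delta=-0.5238 Bond=93.5619
(3,2): Delta=0.0000 Bond=0.0000
(3,3): Delta=0.0000 Bond=0.0000
V0=3.1928

Since d<R<u, set p* = (R−d)/(u−d) = 0.6452; price each node as the discounted p*-expectation of its children.
Terminal values V(4,·): V(4,0)=63.1495, V(4,1)=26.2773, V(4,2)=0.0000, V(4,3)=0.0000, V(4,4)=0.0000
(3,0): S=118.9425. Δ = (V_up−V_dn)/(S_up−S_dn) = (26.2773−63.1495)/(139.1627−102.2905) = -1.0000. V = [p*·26.2773 + (1−p*)·63.1495]/1.06 = 37.1330. B = V − Δ·S = 156.0755.
(3,1): S=161.8171. Δ = (V_up−V_dn)/(S_up−S_dn) = (0.0000−26.2773)/(189.3260−139.1627) = -0.5238. V = [p*·0.0000 + (1−p*)·26.2773]/1.06 = 8.7964. B = V − Δ·S = 93.5619.
(3,2): S=220.1465. Δ = (V_up−V_dn)/(S_up−S_dn) = (0.0000−0.0000)/(257.5714−189.3260) = 0.0000. V = [p*·0.0000 + (1−p*)·0.0000]/1.06 = 0.0000. B = V − Δ·S = 0.0000.
(3,3): S=299.5016. Δ = (V_up−V_dn)/(S_up−S_dn) = (0.0000−0.0000)/(350.4169−257.5714) = 0.0000. V = [p*·0.0000 + (1−p*)·0.0000]/1.06 = 0.0000. B = V − Δ·S = 0.0000.
(2,0): S=138.3052. Δ = (V_up−V_dn)/(S_up−S_dn) = (8.7964−37.1330)/(161.8171−118.9425) = -0.6609. V = [p*·8.7964 + (1−p*)·37.1330]/1.06 = 17.7843. B = V − Δ·S = 109.1926.
(2,1): S=188.1594. Δ = (V_up−V_dn)/(S_up−S_dn) = (0.0000−8.7964)/(220.1465−161.8171) = -0.1508. V = [p*·0.0000 + (1−p*)·8.7964]/1.06 = 2.9446. B = V − Δ·S = 31.3202.
(2,2): S=255.9843. Δ = (V_up−V_dn)/(S_up−S_dn) = (0.0000−0.0000)/(299.5016−220.1465) = 0.0000. V = [p*·0.0000 + (1−p*)·0.0000]/1.06 = 0.0000. B = V − Δ·S = 0.0000.
(1,0): S=160.8200. Δ = (V_up−V_dn)/(S_up−S_dn) = (2.9446−17.7843)/(188.1594−138.3052) = -0.2977. V = [p*·2.9446 + (1−p*)·17.7843]/1.06 = 7.7456. B = V − Δ·S = 55.6154.
(1,1): S=218.7900. Δ = (V_up−V_dn)/(S_up−S_dn) = (0.0000−2.9446)/(255.9843−188.1594) = -0.0434. V = [p*·0.0000 + (1−p*)·2.9446]/1.06 = 0.9857. B = V − Δ·S = 10.4845.
(0,0): S=187.0000. Δ = (V_up−V_dn)/(S_up−S_dn) = (0.9857−7.7456)/(218.7900−160.8200) = -0.1166. V = [p*·0.9857 + (1−p*)·7.7456]/1.06 = 3.1928. B = V − Δ·S = 24.9988.
Check: Δ(0,0)·S0 + B(0,0) = 3.1928 = V0.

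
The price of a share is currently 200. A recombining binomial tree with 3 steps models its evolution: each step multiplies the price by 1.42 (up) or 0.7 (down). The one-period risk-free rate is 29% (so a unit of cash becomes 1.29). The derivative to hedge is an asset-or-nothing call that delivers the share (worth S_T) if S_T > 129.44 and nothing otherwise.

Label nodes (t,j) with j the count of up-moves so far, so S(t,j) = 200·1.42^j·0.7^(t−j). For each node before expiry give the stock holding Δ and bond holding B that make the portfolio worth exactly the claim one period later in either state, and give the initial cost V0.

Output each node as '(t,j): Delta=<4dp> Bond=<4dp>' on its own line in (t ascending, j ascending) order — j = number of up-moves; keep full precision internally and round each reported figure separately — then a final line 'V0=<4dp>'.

No-arbitrage ⇒ martingale measure with p* = (R−d)/(u−d) = 0.8194.
Payoff layer (t=3): V(3,0)=0.0000, V(3,1)=139.1600, V(3,2)=282.2960, V(3,3)=572.6576
  t=2,j=0: stock 98.0000 → up 139.1600 (V=139.1600), down 68.6000 (V=0.0000). Price 88.3984; hedge Δ=1.9722, bond B=-104.8794.
  t=2,j=1: stock 198.8000 → up 282.2960 (V=282.2960), down 139.1600 (V=139.1600). Price 198.8000; hedge Δ=1.0000, bond B=0.0000.
  t=2,j=2: stock 403.2800 → up 572.6576 (V=572.6576), down 282.2960 (V=282.2960). Price 403.2800; hedge Δ=1.0000, bond B=0.0000.
  t=1,j=0: stock 140.0000 → up 198.8000 (V=198.8000), down 98.0000 (V=88.3984). Price 138.6561; hedge Δ=1.0953, bond B=-14.6795.
  t=1,j=1: stock 284.0000 → up 403.2800 (V=403.2800), down 198.8000 (V=198.8000). Price 284.0000; hedge Δ=1.0000, bond B=0.0000.
  t=0,j=0: stock 200.0000 → up 284.0000 (V=284.0000), down 140.0000 (V=138.6561). Price 199.8119; hedge Δ=1.0093, bond B=-2.0546.
Each (Δ,B) replicates both successor values, so the strategy is self-financing and V0 is arbitrage-free.

(0,0): Delta=1.0093 Bond=-2.0546
(1,0): Delta=1.0953 Bond=-14.6795
(1,1): Delta=1.0000 Bond=0.0000
(2,0): Delta=1.9722 Bond=-104.8794
(2,1): Delta=1.0000 Bond=0.0000
(2,2): Delta=1.0000 Bond=0.0000
V0=199.8119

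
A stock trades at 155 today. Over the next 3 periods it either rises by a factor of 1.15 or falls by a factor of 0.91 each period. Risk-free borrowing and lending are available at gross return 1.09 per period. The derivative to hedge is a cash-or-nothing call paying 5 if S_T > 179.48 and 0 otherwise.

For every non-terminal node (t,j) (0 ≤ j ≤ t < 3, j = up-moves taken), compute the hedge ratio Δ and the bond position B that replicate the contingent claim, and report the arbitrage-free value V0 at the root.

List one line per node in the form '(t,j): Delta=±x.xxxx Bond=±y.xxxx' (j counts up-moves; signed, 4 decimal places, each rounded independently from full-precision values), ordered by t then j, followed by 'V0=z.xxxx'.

(0,0): Delta=0.0424 Bond=-3.3180
(1,0): Delta=0.1016 Bond=-11.9676
(1,1): Delta=0.0268 Bond=-0.8329
(2,0): Delta=0.0000 Bond=0.0000
(2,1): Delta=0.1284 Bond=-17.3930
(2,2): Delta=0.0000 Bond=4.5872
V0=3.2576

Since d<R<u, set p* = (R−d)/(u−d) = 0.7500; price each node as the discounted p*-expectation of its children.
Terminal payoffs: V(3,0)=0.0000, V(3,1)=0.0000, V(3,2)=5.0000, V(3,3)=5.0000
  t=2,j=0: stock 128.3555 → up 147.6088 (V=0.0000), down 116.8035 (V=0.0000). Price 0.0000; hedge Δ=0.0000, bond B=0.0000.
  t=2,j=1: stock 162.2075 → up 186.5386 (V=5.0000), down 147.6088 (V=0.0000). Price 3.4404; hedge Δ=0.1284, bond B=-17.3930.
  t=2,j=2: stock 204.9875 → up 235.7356 (V=5.0000), down 186.5386 (V=5.0000). Price 4.5872; hedge Δ=0.0000, bond B=4.5872.
  t=1,j=0: stock 141.0500 → up 162.2075 (V=3.4404), down 128.3555 (V=0.0000). Price 2.3672; hedge Δ=0.1016, bond B=-11.9676.
  t=1,j=1: stock 178.2500 → up 204.9875 (V=4.5872), down 162.2075 (V=3.4404). Price 3.9454; hedge Δ=0.0268, bond B=-0.8329.
  t=0,j=0: stock 155.0000 → up 178.2500 (V=3.9454), down 141.0500 (V=2.3672). Price 3.2576; hedge Δ=0.0424, bond B=-3.3180.
Self-financing check: at every node Δ·S+B equals the discounted successor values.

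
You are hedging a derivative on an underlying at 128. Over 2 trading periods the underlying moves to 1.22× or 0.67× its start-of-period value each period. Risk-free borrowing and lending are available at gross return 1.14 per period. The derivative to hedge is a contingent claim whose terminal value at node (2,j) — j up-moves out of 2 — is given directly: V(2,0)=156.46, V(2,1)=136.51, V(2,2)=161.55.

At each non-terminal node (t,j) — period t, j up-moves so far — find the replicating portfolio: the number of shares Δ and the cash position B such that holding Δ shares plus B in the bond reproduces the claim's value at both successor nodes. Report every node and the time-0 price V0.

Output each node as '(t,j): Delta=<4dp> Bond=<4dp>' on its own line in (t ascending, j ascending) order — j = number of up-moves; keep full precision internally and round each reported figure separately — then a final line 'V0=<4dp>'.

The replicating-portfolio and risk-neutral prices coincide; use p* = (1.14−0.67)/(1.22−0.67) = 0.8545 for the latter.
Payoff layer (t=2): V(2,0)=156.4600, V(2,1)=136.5100, V(2,2)=161.5500
Node (1,0) S=85.7600: V=(p*·136.5100+(1−p*)·156.4600)/1.14=122.2911; Δ=(136.5100−156.4600)/(104.6272−57.4592)=-0.4230; B=V−Δ·S=158.5638
Node (1,1) S=156.1600: V=(p*·161.5500+(1−p*)·136.5100)/1.14=138.5156; Δ=(161.5500−136.5100)/(190.5152−104.6272)=0.2915; B=V−Δ·S=92.9884
Node (0,0) S=128.0000: V=(p*·138.5156+(1−p*)·122.2911)/1.14=119.4348; Δ=(138.5156−122.2911)/(156.1600−85.7600)=0.2305; B=V−Δ·S=89.9356
Each (Δ,B) replicates both successor values, so the strategy is self-financing and V0 is arbitrage-free.

(0,0): Delta=0.2305 Bond=89.9356
(1,0): Delta=-0.4230 Bond=158.5638
(1,1): Delta=0.2915 Bond=92.9884
V0=119.4348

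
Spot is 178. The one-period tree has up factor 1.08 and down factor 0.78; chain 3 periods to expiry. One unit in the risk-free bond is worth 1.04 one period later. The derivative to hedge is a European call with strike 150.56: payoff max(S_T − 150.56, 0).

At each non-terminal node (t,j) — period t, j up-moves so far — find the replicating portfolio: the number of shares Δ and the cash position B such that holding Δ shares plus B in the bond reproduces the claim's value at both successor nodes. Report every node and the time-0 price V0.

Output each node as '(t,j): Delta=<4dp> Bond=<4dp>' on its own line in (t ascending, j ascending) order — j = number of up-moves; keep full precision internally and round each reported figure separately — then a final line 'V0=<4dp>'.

(0,0): Delta=0.8555 Bond=-106.6148
(1,0): Delta=0.2277 Bond=-23.7145
(1,1): Delta=0.9253 Bond=-124.2894
(2,0): Delta=0.0000 Bond=0.0000
(2,1): Delta=0.2530 Bond=-28.4574
(2,2): Delta=1.0000 Bond=-144.7692
V0=45.6727

Under the risk-neutral measure, an up-move has probability p* = (R−d)/(u−d) = 0.8667 and values discount at R = 1.04.
At expiry t=3: V(3,0)=0.0000, V(3,1)=0.0000, V(3,2)=11.3830, V(3,3)=73.6687
  t=2,j=0: stock 108.2952 → up 116.9588 (V=0.0000), down 84.4703 (V=0.0000). Price 0.0000; hedge Δ=0.0000, bond B=0.0000.
  t=2,j=1: stock 149.9472 → up 161.9430 (V=11.3830), down 116.9588 (V=0.0000). Price 9.4858; hedge Δ=0.2530, bond B=-28.4574.
  t=2,j=2: stock 207.6192 → up 224.2287 (V=73.6687), down 161.9430 (V=11.3830). Price 62.8500; hedge Δ=1.0000, bond B=-144.7692.
  t=1,j=0: stock 138.8400 → up 149.9472 (V=9.4858), down 108.2952 (V=0.0000). Price 7.9048; hedge Δ=0.2277, bond B=-23.7145.
  t=1,j=1: stock 192.2400 → up 207.6192 (V=62.8500), down 149.9472 (V=9.4858). Price 53.5911; hedge Δ=0.9253, bond B=-124.2894.
  t=0,j=0: stock 178.0000 → up 192.2400 (V=53.5911), down 138.8400 (V=7.9048). Price 45.6727; hedge Δ=0.8555, bond B=-106.6148.
Check: Δ(0,0)·S0 + B(0,0) = 45.6727 = V0.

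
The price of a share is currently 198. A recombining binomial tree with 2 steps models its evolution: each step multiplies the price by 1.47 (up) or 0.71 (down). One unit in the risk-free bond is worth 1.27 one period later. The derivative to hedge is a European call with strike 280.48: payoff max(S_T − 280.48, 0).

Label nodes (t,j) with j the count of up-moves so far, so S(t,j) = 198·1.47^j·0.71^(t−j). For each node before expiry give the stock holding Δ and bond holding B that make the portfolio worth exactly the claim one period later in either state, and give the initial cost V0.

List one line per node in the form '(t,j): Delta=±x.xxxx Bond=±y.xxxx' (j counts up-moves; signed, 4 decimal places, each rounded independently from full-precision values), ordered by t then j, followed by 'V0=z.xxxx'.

(0,0): Delta=0.5682 Bond=-62.8992
(1,0): Delta=0.0000 Bond=0.0000
(1,1): Delta=0.6662 Bond=-108.4112
V0=49.6106

Risk-neutral probability p* = (R−d)/(u−d) = (1.27−0.71)/(1.47−0.71) = 0.7368.
Payoff layer (t=2): V(2,0)=0.0000, V(2,1)=0.0000, V(2,2)=147.3782
  t=1,j=0: stock 140.5800 → up 206.6526 (V=0.0000), down 99.8118 (V=0.0000). Price 0.0000; hedge Δ=0.0000, bond B=0.0000.
  t=1,j=1: stock 291.0600 → up 427.8582 (V=147.3782), down 206.6526 (V=0.0000). Price 85.5075; hedge Δ=0.6662, bond B=-108.4112.
  t=0,j=0: stock 198.0000 → up 291.0600 (V=85.5075), down 140.5800 (V=0.0000). Price 49.6106; hedge Δ=0.5682, bond B=-62.8992.
Root portfolio cost Δ·198+B reproduces V0=49.6106.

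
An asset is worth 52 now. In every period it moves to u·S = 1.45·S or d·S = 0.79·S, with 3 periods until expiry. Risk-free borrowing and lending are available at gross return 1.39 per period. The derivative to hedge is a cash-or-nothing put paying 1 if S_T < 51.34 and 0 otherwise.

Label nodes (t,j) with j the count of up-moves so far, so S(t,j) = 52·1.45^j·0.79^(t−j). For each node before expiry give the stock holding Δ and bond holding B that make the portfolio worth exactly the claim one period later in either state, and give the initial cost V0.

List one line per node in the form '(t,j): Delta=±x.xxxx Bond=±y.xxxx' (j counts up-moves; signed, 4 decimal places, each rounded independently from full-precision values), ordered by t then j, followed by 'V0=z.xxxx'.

No-arbitrage ⇒ martingale measure with p* = (R−d)/(u−d) = 0.9091.
Payoff layer (t=3): V(3,0)=1.0000, V(3,1)=1.0000, V(3,2)=0.0000, V(3,3)=0.0000
(2,0): S=32.4532. Δ = (V_up−V_dn)/(S_up−S_dn) = (1.0000−1.0000)/(47.0571−25.6380) = 0.0000. V = [p*·1.0000 + (1−p*)·1.0000]/1.39 = 0.7194. B = V − Δ·S = 0.7194.
(2,1): S=59.5660. Δ = (V_up−V_dn)/(S_up−S_dn) = (0.0000−1.0000)/(86.3707−47.0571) = -0.0254. V = [p*·0.0000 + (1−p*)·1.0000]/1.39 = 0.0654. B = V − Δ·S = 1.5806.
(2,2): S=109.3300. Δ = (V_up−V_dn)/(S_up−S_dn) = (0.0000−0.0000)/(158.5285−86.3707) = 0.0000. V = [p*·0.0000 + (1−p*)·0.0000]/1.39 = 0.0000. B = V − Δ·S = 0.0000.
(1,0): S=41.0800. Δ = (V_up−V_dn)/(S_up−S_dn) = (0.0654−0.7194)/(59.5660−32.4532) = -0.0241. V = [p*·0.0654 + (1−p*)·0.7194]/1.39 = 0.0898. B = V − Δ·S = 1.0808.
(1,1): S=75.4000. Δ = (V_up−V_dn)/(S_up−S_dn) = (0.0000−0.0654)/(109.3300−59.5660) = -0.0013. V = [p*·0.0000 + (1−p*)·0.0654]/1.39 = 0.0043. B = V − Δ·S = 0.1034.
(0,0): S=52.0000. Δ = (V_up−V_dn)/(S_up−S_dn) = (0.0043−0.0898)/(75.4000−41.0800) = -0.0025. V = [p*·0.0043 + (1−p*)·0.0898]/1.39 = 0.0087. B = V − Δ·S = 0.1383.
The time-0 hedge costs 0.0087, which is the no-arbitrage price.

(0,0): Delta=-0.0025 Bond=0.1383
(1,0): Delta=-0.0241 Bond=1.0808
(1,1): Delta=-0.0013 Bond=0.1034
(2,0): Delta=0.0000 Bond=0.7194
(2,1): Delta=-0.0254 Bond=1.5806
(2,2): Delta=0.0000 Bond=0.0000
V0=0.0087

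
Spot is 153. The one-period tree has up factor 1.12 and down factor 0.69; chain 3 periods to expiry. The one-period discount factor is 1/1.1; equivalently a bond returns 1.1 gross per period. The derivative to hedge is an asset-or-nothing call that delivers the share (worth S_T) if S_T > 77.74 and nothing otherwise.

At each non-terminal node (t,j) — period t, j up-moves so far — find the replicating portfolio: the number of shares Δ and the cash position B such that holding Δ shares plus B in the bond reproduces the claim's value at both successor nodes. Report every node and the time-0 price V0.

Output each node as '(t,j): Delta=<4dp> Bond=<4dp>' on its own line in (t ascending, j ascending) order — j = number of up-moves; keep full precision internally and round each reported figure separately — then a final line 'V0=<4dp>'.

Since d<R<u, set p* = (R−d)/(u−d) = 0.9535; price each node as the discounted p*-expectation of its children.
Terminal values V(3,·): V(3,0)=0.0000, V(3,1)=81.5845, V(3,2)=132.4270, V(3,3)=214.9540
(2,0): S=72.8433. Δ = (V_up−V_dn)/(S_up−S_dn) = (81.5845−0.0000)/(81.5845−50.2619) = 2.6047. V = [p*·81.5845 + (1−p*)·0.0000]/1.1 = 70.7181. B = V − Δ·S = -119.0133.
(2,1): S=118.2384. Δ = (V_up−V_dn)/(S_up−S_dn) = (132.4270−81.5845)/(132.4270−81.5845) = 1.0000. V = [p*·132.4270 + (1−p*)·81.5845]/1.1 = 118.2384. B = V − Δ·S = 0.0000.
(2,2): S=191.9232. Δ = (V_up−V_dn)/(S_up−S_dn) = (214.9540−132.4270)/(214.9540−132.4270) = 1.0000. V = [p*·214.9540 + (1−p*)·132.4270]/1.1 = 191.9232. B = V − Δ·S = 0.0000.
(1,0): S=105.5700. Δ = (V_up−V_dn)/(S_up−S_dn) = (118.2384−70.7181)/(118.2384−72.8433) = 1.0468. V = [p*·118.2384 + (1−p*)·70.7181]/1.1 = 105.4801. B = V − Δ·S = -5.0323.
(1,1): S=171.3600. Δ = (V_up−V_dn)/(S_up−S_dn) = (191.9232−118.2384)/(191.9232−118.2384) = 1.0000. V = [p*·191.9232 + (1−p*)·118.2384]/1.1 = 171.3600. B = V − Δ·S = 0.0000.
(0,0): S=153.0000. Δ = (V_up−V_dn)/(S_up−S_dn) = (171.3600−105.4801)/(171.3600−105.5700) = 1.0014. V = [p*·171.3600 + (1−p*)·105.4801]/1.1 = 152.9962. B = V − Δ·S = -0.2128.
Root portfolio cost Δ·153+B reproduces V0=152.9962.

(0,0): Delta=1.0014 Bond=-0.2128
(1,0): Delta=1.0468 Bond=-5.0323
(1,1): Delta=1.0000 Bond=0.0000
(2,0): Delta=2.6047 Bond=-119.0133
(2,1): Delta=1.0000 Bond=0.0000
(2,2): Delta=1.0000 Bond=0.0000
V0=152.9962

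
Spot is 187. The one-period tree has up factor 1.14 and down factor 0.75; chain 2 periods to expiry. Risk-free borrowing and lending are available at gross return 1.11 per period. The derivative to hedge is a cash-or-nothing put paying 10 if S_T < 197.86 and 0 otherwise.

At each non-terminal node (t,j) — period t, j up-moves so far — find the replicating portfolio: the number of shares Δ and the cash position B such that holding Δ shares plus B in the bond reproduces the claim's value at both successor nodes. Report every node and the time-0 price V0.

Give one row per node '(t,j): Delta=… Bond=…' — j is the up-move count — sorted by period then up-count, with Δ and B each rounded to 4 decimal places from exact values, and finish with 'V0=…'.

Under the risk-neutral measure, an up-move has probability p* = (R−d)/(u−d) = 0.9231 and values discount at R = 1.11.
Terminal payoffs: V(2,0)=10.0000, V(2,1)=10.0000, V(2,2)=0.0000
Node (1,0) S=140.2500: V=(p*·10.0000+(1−p*)·10.0000)/1.11=9.0090; Δ=(10.0000−10.0000)/(159.8850−105.1875)=0.0000; B=V−Δ·S=9.0090
Node (1,1) S=213.1800: V=(p*·0.0000+(1−p*)·10.0000)/1.11=0.6930; Δ=(0.0000−10.0000)/(243.0252−159.8850)=-0.1203; B=V−Δ·S=26.3340
Node (0,0) S=187.0000: V=(p*·0.6930+(1−p*)·9.0090)/1.11=1.2006; Δ=(0.6930−9.0090)/(213.1800−140.2500)=-0.1140; B=V−Δ·S=22.5237
Check: Δ(0,0)·S0 + B(0,0) = 1.2006 = V0.

(0,0): Delta=-0.1140 Bond=22.5237
(1,0): Delta=0.0000 Bond=9.0090
(1,1): Delta=-0.1203 Bond=26.3340
V0=1.2006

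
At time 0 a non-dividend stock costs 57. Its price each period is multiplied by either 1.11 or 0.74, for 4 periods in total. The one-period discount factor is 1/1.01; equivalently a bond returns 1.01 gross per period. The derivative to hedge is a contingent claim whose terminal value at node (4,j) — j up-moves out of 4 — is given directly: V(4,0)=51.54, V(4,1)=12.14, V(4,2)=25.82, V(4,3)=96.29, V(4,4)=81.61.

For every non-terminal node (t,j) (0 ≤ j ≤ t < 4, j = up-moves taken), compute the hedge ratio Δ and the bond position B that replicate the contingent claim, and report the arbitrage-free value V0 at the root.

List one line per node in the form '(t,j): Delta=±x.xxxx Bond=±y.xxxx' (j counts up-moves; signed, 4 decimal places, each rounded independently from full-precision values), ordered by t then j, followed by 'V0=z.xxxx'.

Since d<R<u, set p* = (R−d)/(u−d) = 0.7297; price each node as the discounted p*-expectation of its children.
Terminal values V(4,·): V(4,0)=51.5400, V(4,1)=12.1400, V(4,2)=25.8200, V(4,3)=96.2900, V(4,4)=81.6100
Node (3,0) S=23.0978: V=(p*·12.1400+(1−p*)·51.5400)/1.01=22.5630; Δ=(12.1400−51.5400)/(25.6385−17.0923)=-4.6103; B=V−Δ·S=129.0495
Node (3,1) S=34.6467: V=(p*·25.8200+(1−p*)·12.1400)/1.01=21.9037; Δ=(25.8200−12.1400)/(38.4578−25.6385)=1.0671; B=V−Δ·S=-15.0693
Node (3,2) S=51.9700: V=(p*·96.2900+(1−p*)·25.8200)/1.01=76.4793; Δ=(96.2900−25.8200)/(57.6867−38.4578)=3.6648; B=V−Δ·S=-113.9802
Node (3,3) S=77.9550: V=(p*·81.6100+(1−p*)·96.2900)/1.01=84.7303; Δ=(81.6100−96.2900)/(86.5300−57.6867)=-0.5090; B=V−Δ·S=124.4059
Node (2,0) S=31.2132: V=(p*·21.9037+(1−p*)·22.5630)/1.01=21.8632; Δ=(21.9037−22.5630)/(34.6467−23.0978)=-0.0571; B=V−Δ·S=23.6453
Node (2,1) S=46.8198: V=(p*·76.4793+(1−p*)·21.9037)/1.01=61.1179; Δ=(76.4793−21.9037)/(51.9700−34.6467)=3.1504; B=V−Δ·S=-86.3837
Node (2,2) S=70.2297: V=(p*·84.7303+(1−p*)·76.4793)/1.01=81.6834; Δ=(84.7303−76.4793)/(77.9550−51.9700)=0.3175; B=V−Δ·S=59.3834
Node (1,0) S=42.1800: V=(p*·61.1179+(1−p*)·21.8632)/1.01=50.0085; Δ=(61.1179−21.8632)/(46.8198−31.2132)=2.5153; B=V−Δ·S=-56.0853
Node (1,1) S=63.2700: V=(p*·81.6834+(1−p*)·61.1179)/1.01=75.3715; Δ=(81.6834−61.1179)/(70.2297−46.8198)=0.8785; B=V−Δ·S=19.7890
Node (0,0) S=57.0000: V=(p*·75.3715+(1−p*)·50.0085)/1.01=67.8382; Δ=(75.3715−50.0085)/(63.2700−42.1800)=1.2026; B=V−Δ·S=-0.7104
Check: Δ(0,0)·S0 + B(0,0) = 67.8382 = V0.

(0,0): Delta=1.2026 Bond=-0.7104
(1,0): Delta=2.5153 Bond=-56.0853
(1,1): Delta=0.8785 Bond=19.7890
(2,0): Delta=-0.0571 Bond=23.6453
(2,1): Delta=3.1504 Bond=-86.3837
(2,2): Delta=0.3175 Bond=59.3834
(3,0): Delta=-4.6103 Bond=129.0495
(3,1): Delta=1.0671 Bond=-15.0693
(3,2): Delta=3.6648 Bond=-113.9802
(3,3): Delta=-0.5090 Bond=124.4059
V0=67.8382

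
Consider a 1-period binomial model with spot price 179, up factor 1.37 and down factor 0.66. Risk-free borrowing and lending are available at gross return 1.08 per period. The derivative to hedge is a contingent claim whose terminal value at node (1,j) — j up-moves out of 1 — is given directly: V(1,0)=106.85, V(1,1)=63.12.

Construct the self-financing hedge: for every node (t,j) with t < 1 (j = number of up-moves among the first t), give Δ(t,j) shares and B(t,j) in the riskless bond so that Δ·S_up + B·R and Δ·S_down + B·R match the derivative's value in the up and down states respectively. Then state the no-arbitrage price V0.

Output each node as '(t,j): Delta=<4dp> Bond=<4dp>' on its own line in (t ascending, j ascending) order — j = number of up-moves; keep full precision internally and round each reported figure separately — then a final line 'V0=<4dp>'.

(0,0): Delta=-0.3441 Bond=136.5745
V0=74.9829

Under the risk-neutral measure, an up-move has probability p* = (R−d)/(u−d) = 0.5915 and values discount at R = 1.08.
At expiry t=1: V(1,0)=106.8500, V(1,1)=63.1200
(0,0): S=179.0000. Δ = (V_up−V_dn)/(S_up−S_dn) = (63.1200−106.8500)/(245.2300−118.1400) = -0.3441. V = [p*·63.1200 + (1−p*)·106.8500]/1.08 = 74.9829. B = V − Δ·S = 136.5745.
Each (Δ,B) replicates both successor values, so the strategy is self-financing and V0 is arbitrage-free.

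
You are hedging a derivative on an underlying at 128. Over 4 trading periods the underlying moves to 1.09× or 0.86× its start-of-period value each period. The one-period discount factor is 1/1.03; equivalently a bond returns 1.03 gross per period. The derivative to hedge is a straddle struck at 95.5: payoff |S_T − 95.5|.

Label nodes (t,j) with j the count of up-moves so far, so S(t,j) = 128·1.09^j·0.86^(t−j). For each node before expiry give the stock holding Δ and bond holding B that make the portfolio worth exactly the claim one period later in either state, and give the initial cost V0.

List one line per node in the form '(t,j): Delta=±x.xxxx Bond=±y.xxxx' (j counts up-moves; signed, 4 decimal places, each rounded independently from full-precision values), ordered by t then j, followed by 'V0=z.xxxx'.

Risk-neutral probability p* = (R−d)/(u−d) = (1.03−0.86)/(1.09−0.86) = 0.7391.
Terminal values V(4,·): V(4,0)=25.4830, V(4,1)=6.7575, V(4,2)=16.9760, V(4,3)=47.0568, V(4,4)=85.1824
Node (3,0) S=81.4152: V=(p*·6.7575+(1−p*)·25.4830)/1.03=11.3033; Δ=(6.7575−25.4830)/(88.7425−70.0170)=-1.0000; B=V−Δ·S=92.7184
Node (3,1) S=103.1890: V=(p*·16.9760+(1−p*)·6.7575)/1.03=13.8935; Δ=(16.9760−6.7575)/(112.4760−88.7425)=0.4306; B=V−Δ·S=-30.5349
Node (3,2) S=130.7860: V=(p*·47.0568+(1−p*)·16.9760)/1.03=38.0676; Δ=(47.0568−16.9760)/(142.5568−112.4760)=1.0000; B=V−Δ·S=-92.7184
Node (3,3) S=165.7637: V=(p*·85.1824+(1−p*)·47.0568)/1.03=73.0453; Δ=(85.1824−47.0568)/(180.6824−142.5568)=1.0000; B=V−Δ·S=-92.7184
Node (2,0) S=94.6688: V=(p*·13.8935+(1−p*)·11.3033)/1.03=12.8328; Δ=(13.8935−11.3033)/(103.1890−81.4152)=0.1190; B=V−Δ·S=1.5710
Node (2,1) S=119.9872: V=(p*·38.0676+(1−p*)·13.8935)/1.03=30.8362; Δ=(38.0676−13.8935)/(130.7860−103.1890)=0.8760; B=V−Δ·S=-74.2686
Node (2,2) S=152.0768: V=(p*·73.0453+(1−p*)·38.0676)/1.03=62.0589; Δ=(73.0453−38.0676)/(165.7637−130.7860)=1.0000; B=V−Δ·S=-90.0179
Node (1,0) S=110.0800: V=(p*·30.8362+(1−p*)·12.8328)/1.03=25.3783; Δ=(30.8362−12.8328)/(119.9872−94.6688)=0.7111; B=V−Δ·S=-52.8974
Node (1,1) S=139.5200: V=(p*·62.0589+(1−p*)·30.8362)/1.03=52.3435; Δ=(62.0589−30.8362)/(152.0768−119.9872)=0.9730; B=V−Δ·S=-83.4072
Node (0,0) S=128.0000: V=(p*·52.3435+(1−p*)·25.3783)/1.03=43.9895; Δ=(52.3435−25.3783)/(139.5200−110.0800)=0.9159; B=V−Δ·S=-73.2506
Each (Δ,B) replicates both successor values, so the strategy is self-financing and V0 is arbitrage-free.

(0,0): Delta=0.9159 Bond=-73.2506
(1,0): Delta=0.7111 Bond=-52.8974
(1,1): Delta=0.9730 Bond=-83.4072
(2,0): Delta=0.1190 Bond=1.5710
(2,1): Delta=0.8760 Bond=-74.2686
(2,2): Delta=1.0000 Bond=-90.0179
(3,0): Delta=-1.0000 Bond=92.7184
(3,1): Delta=0.4306 Bond=-30.5349
(3,2): Delta=1.0000 Bond=-92.7184
(3,3): Delta=1.0000 Bond=-92.7184
V0=43.9895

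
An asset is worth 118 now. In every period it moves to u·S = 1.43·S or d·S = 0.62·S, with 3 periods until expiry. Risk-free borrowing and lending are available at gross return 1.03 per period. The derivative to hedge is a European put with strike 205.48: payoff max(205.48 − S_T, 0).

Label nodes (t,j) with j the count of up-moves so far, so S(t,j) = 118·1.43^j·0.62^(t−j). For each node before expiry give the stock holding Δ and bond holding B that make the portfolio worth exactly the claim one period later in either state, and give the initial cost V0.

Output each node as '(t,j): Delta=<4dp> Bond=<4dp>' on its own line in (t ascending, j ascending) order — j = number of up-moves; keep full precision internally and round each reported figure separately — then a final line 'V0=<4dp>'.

The replicating-portfolio and risk-neutral prices coincide; use p* = (1.03−0.62)/(1.43−0.62) = 0.5062 for the latter.
Payoff layer (t=3): V(3,0)=177.3573, V(3,1)=140.6163, V(3,2)=55.8751, V(3,3)=0.0000
Node (2,0) S=45.3592: V=(p*·140.6163+(1−p*)·177.3573)/1.03=154.1359; Δ=(140.6163−177.3573)/(64.8637−28.1227)=-1.0000; B=V−Δ·S=199.4951
Node (2,1) S=104.6188: V=(p*·55.8751+(1−p*)·140.6163)/1.03=94.8763; Δ=(55.8751−140.6163)/(149.6049−64.8637)=-1.0000; B=V−Δ·S=199.4951
Node (2,2) S=241.2982: V=(p*·0.0000+(1−p*)·55.8751)/1.03=26.7890; Δ=(0.0000−55.8751)/(345.0564−149.6049)=-0.2859; B=V−Δ·S=95.7706
Node (1,0) S=73.1600: V=(p*·94.8763+(1−p*)·154.1359)/1.03=120.5246; Δ=(94.8763−154.1359)/(104.6188−45.3592)=-1.0000; B=V−Δ·S=193.6846
Node (1,1) S=168.7400: V=(p*·26.7890+(1−p*)·94.8763)/1.03=58.6528; Δ=(26.7890−94.8763)/(241.2982−104.6188)=-0.4982; B=V−Δ·S=142.7113
Node (0,0) S=118.0000: V=(p*·58.6528+(1−p*)·120.5246)/1.03=86.6085; Δ=(58.6528−120.5246)/(168.7400−73.1600)=-0.6473; B=V−Δ·S=162.9935
The time-0 hedge costs 86.6085, which is the no-arbitrage price.

(0,0): Delta=-0.6473 Bond=162.9935
(1,0): Delta=-1.0000 Bond=193.6846
(1,1): Delta=-0.4982 Bond=142.7113
(2,0): Delta=-1.0000 Bond=199.4951
(2,1): Delta=-1.0000 Bond=199.4951
(2,2): Delta=-0.2859 Bond=95.7706
V0=86.6085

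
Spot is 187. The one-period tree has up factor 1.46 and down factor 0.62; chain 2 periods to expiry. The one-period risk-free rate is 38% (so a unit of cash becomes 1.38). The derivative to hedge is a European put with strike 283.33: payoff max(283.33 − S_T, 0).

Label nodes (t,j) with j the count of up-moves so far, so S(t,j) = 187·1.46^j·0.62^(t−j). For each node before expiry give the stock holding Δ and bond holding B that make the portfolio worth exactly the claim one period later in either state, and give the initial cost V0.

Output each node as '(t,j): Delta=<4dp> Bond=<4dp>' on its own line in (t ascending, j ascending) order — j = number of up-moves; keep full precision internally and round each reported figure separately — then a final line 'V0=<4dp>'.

(0,0): Delta=-0.5188 Bond=108.3525
(1,0): Delta=-1.0000 Bond=205.3116
(1,1): Delta=-0.4973 Bond=143.6543
V0=11.3285

The replicating-portfolio and risk-neutral prices coincide; use p* = (1.38−0.62)/(1.46−0.62) = 0.9048 for the latter.
Payoff layer (t=2): V(2,0)=211.4472, V(2,1)=114.0576, V(2,2)=0.0000
Node (1,0) S=115.9400: V=(p*·114.0576+(1−p*)·211.4472)/1.38=89.3716; Δ=(114.0576−211.4472)/(169.2724−71.8828)=-1.0000; B=V−Δ·S=205.3116
Node (1,1) S=273.0200: V=(p*·0.0000+(1−p*)·114.0576)/1.38=7.8715; Δ=(0.0000−114.0576)/(398.6092−169.2724)=-0.4973; B=V−Δ·S=143.6543
Node (0,0) S=187.0000: V=(p*·7.8715+(1−p*)·89.3716)/1.38=11.3285; Δ=(7.8715−89.3716)/(273.0200−115.9400)=-0.5188; B=V−Δ·S=108.3525
Self-financing check: at every node Δ·S+B equals the discounted successor values.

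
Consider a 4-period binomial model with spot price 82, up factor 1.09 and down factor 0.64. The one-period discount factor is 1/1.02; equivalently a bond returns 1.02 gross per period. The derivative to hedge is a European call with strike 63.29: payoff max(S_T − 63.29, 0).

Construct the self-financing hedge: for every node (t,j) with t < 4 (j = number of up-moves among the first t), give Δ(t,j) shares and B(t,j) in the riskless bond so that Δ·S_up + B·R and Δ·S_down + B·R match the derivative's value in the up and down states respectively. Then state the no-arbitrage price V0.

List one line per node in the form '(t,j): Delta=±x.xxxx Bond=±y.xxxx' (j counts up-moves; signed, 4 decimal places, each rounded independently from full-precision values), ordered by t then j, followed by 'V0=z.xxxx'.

Since d<R<u, set p* = (R−d)/(u−d) = 0.8444; price each node as the discounted p*-expectation of its children.
Terminal payoffs: V(4,0)=0.0000, V(4,1)=0.0000, V(4,2)=0.0000, V(4,3)=4.6731, V(4,4)=52.4597
(3,0): S=21.4958. Δ = (V_up−V_dn)/(S_up−S_dn) = (0.0000−0.0000)/(23.4304−13.7573) = 0.0000. V = [p*·0.0000 + (1−p*)·0.0000]/1.02 = 0.0000. B = V − Δ·S = 0.0000.
(3,1): S=36.6100. Δ = (V_up−V_dn)/(S_up−S_dn) = (0.0000−0.0000)/(39.9050−23.4304) = 0.0000. V = [p*·0.0000 + (1−p*)·0.0000]/1.02 = 0.0000. B = V − Δ·S = 0.0000.
(3,2): S=62.3515. Δ = (V_up−V_dn)/(S_up−S_dn) = (4.6731−0.0000)/(67.9631−39.9050) = 0.1666. V = [p*·4.6731 + (1−p*)·0.0000]/1.02 = 3.8688. B = V − Δ·S = -6.5159.
(3,3): S=106.1924. Δ = (V_up−V_dn)/(S_up−S_dn) = (52.4597−4.6731)/(115.7497−67.9631) = 1.0000. V = [p*·52.4597 + (1−p*)·4.6731]/1.02 = 44.1434. B = V − Δ·S = -62.0490.
(2,0): S=33.5872. Δ = (V_up−V_dn)/(S_up−S_dn) = (0.0000−0.0000)/(36.6100−21.4958) = 0.0000. V = [p*·0.0000 + (1−p*)·0.0000]/1.02 = 0.0000. B = V − Δ·S = 0.0000.
(2,1): S=57.2032. Δ = (V_up−V_dn)/(S_up−S_dn) = (3.8688−0.0000)/(62.3515−36.6100) = 0.1503. V = [p*·3.8688 + (1−p*)·0.0000]/1.02 = 3.2029. B = V − Δ·S = -5.3944.
(2,2): S=97.4242. Δ = (V_up−V_dn)/(S_up−S_dn) = (44.1434−3.8688)/(106.1924−62.3515) = 0.9187. V = [p*·44.1434 + (1−p*)·3.8688]/1.02 = 37.1357. B = V − Δ·S = -52.3633.
(1,0): S=52.4800. Δ = (V_up−V_dn)/(S_up−S_dn) = (3.2029−0.0000)/(57.2032−33.5872) = 0.1356. V = [p*·3.2029 + (1−p*)·0.0000]/1.02 = 2.6517. B = V − Δ·S = -4.4660.
(1,1): S=89.3800. Δ = (V_up−V_dn)/(S_up−S_dn) = (37.1357−3.2029)/(97.4242−57.2032) = 0.8437. V = [p*·37.1357 + (1−p*)·3.2029]/1.02 = 31.2326. B = V − Δ·S = -44.1735.
(0,0): S=82.0000. Δ = (V_up−V_dn)/(S_up−S_dn) = (31.2326−2.6517)/(89.3800−52.4800) = 0.7746. V = [p*·31.2326 + (1−p*)·2.6517]/1.02 = 26.2615. B = V − Δ·S = -37.2518.
Root portfolio cost Δ·82+B reproduces V0=26.2615.

(0,0): Delta=0.7746 Bond=-37.2518
(1,0): Delta=0.1356 Bond=-4.4660
(1,1): Delta=0.8437 Bond=-44.1735
(2,0): Delta=0.0000 Bond=0.0000
(2,1): Delta=0.1503 Bond=-5.3944
(2,2): Delta=0.9187 Bond=-52.3633
(3,0): Delta=0.0000 Bond=0.0000
(3,1): Delta=0.0000 Bond=0.0000
(3,2): Delta=0.1666 Bond=-6.5159
(3,3): Delta=1.0000 Bond=-62.0490
V0=26.2615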